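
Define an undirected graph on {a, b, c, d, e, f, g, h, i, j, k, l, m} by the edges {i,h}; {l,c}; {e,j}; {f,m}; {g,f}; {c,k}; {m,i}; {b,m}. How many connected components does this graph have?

Component: {a}
Component: {d}
Component: {e, j}
Component: {c, k, l}
Component: {b, f, g, h, i, m}

5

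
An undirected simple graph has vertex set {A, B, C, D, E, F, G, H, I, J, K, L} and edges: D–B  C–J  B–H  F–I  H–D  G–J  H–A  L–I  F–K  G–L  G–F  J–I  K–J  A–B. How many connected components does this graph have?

3

Component: {E}
Component: {A, B, D, H}
Component: {C, F, G, I, J, K, L}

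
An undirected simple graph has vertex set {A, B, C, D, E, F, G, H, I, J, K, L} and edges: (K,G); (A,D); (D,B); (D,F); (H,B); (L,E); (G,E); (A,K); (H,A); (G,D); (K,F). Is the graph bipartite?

Yes

Color {C, D, E, H, I, J, K} black and {A, B, F, G, L} white. No edge joins two same-colored vertices, so the graph is bipartite.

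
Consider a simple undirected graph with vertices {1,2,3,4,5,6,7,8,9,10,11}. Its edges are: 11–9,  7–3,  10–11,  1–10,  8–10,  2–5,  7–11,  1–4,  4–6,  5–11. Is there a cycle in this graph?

No

The graph has 11 vertices, 10 edges, and 1 connected component.
A forest on 11 vertices with 1 component has exactly 10 edges, which matches — so no cycle.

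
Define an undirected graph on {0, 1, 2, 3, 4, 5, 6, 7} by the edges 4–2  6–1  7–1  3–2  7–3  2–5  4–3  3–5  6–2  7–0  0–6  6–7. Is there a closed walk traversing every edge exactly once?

Yes

Degrees: 0:2, 1:2, 2:4, 3:4, 4:2, 5:2, 6:4, 7:4
Every vertex has even degree and the edges form a single connected piece, so an Eulerian circuit exists.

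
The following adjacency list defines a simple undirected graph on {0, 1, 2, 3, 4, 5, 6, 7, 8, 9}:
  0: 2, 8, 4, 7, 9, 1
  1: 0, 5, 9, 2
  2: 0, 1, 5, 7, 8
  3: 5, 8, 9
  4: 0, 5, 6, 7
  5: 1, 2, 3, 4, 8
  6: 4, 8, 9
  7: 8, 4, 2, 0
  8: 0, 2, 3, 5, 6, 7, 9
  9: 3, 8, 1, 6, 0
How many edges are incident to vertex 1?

Neighbors of 1: 0, 2, 5, 9.

4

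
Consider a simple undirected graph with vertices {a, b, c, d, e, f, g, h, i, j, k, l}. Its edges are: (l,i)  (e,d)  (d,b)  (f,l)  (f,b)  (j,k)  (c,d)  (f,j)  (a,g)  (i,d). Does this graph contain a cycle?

Yes

|V| = 12, |E| = 10, number of components = 3.
Since 10 > 12 - 3, a cycle must exist; for instance b-d-i-l-f-b.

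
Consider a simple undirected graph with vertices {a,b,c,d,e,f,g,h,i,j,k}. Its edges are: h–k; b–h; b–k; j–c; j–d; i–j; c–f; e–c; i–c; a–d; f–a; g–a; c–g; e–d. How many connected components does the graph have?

2

Component: {b, h, k}
Component: {a, c, d, e, f, g, i, j}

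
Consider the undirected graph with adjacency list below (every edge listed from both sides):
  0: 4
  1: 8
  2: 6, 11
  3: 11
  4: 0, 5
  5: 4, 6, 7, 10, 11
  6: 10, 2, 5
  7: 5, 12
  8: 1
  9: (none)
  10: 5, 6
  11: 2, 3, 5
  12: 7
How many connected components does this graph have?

Component: {9}
Component: {1, 8}
Component: {0, 2, 3, 4, 5, 6, 7, 10, 11, 12}

3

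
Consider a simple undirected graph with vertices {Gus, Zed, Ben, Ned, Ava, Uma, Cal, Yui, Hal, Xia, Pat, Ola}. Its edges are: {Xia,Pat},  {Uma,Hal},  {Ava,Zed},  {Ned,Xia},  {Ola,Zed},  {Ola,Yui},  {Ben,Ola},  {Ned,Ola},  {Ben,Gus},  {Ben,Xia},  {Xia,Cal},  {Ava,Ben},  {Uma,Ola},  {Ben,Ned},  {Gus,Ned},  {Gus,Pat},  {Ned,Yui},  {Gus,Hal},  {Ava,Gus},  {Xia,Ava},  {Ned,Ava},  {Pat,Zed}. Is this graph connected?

Yes

A breadth-first search from Gus visits Gus, Hal, Pat, Ben, Ned, Ava, Uma, Zed, Xia, Ola, Yui, Cal — all 12 vertices — so the graph is connected.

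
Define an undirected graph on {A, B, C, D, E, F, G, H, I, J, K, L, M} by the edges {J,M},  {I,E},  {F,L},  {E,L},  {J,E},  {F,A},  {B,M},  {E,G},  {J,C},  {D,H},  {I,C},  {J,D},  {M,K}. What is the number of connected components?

1

Component: {A, B, C, D, E, F, G, H, I, J, K, L, M}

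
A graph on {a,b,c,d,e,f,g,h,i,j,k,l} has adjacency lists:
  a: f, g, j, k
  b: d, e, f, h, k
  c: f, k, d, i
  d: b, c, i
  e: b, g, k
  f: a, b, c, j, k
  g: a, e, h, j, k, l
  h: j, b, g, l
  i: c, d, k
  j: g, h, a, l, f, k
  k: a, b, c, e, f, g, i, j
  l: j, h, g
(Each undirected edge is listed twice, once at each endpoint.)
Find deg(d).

Neighbors of d: b, c, i.

3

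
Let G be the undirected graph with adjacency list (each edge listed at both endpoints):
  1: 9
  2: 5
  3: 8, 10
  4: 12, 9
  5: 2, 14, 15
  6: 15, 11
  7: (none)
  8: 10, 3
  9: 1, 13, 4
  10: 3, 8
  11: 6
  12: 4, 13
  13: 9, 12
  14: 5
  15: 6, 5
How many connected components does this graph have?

Component: {7}
Component: {3, 8, 10}
Component: {1, 4, 9, 12, 13}
Component: {2, 5, 6, 11, 14, 15}

4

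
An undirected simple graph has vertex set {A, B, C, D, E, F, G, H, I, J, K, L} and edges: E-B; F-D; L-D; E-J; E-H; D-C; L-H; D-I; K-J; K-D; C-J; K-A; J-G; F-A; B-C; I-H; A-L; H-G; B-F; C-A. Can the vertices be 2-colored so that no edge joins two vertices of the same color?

A valid 2-coloring puts {C, E, F, G, I, K, L} on one side and {A, B, D, H, J} on the other; every edge crosses between the two sides.

Yes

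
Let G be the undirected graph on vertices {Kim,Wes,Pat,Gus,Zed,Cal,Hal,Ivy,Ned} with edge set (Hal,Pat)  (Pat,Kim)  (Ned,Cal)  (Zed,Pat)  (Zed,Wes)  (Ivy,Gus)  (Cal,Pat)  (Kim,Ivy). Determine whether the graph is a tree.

Yes

|V| = 9, |E| = 8.
Connected and |E| = |V| - 1, which characterizes a tree.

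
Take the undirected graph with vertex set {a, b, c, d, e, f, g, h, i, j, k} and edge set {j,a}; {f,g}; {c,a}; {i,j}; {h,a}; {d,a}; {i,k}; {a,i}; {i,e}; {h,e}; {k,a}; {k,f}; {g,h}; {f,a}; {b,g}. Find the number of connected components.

1

Component: {a, b, c, d, e, f, g, h, i, j, k}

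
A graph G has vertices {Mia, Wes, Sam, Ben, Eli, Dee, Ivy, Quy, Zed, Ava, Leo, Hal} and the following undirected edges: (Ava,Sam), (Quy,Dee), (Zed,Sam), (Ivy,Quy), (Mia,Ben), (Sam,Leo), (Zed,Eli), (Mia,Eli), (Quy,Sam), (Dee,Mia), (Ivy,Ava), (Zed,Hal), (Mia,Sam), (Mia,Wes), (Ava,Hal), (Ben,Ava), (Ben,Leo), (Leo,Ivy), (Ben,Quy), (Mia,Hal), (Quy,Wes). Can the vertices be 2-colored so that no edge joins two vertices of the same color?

Partition the vertices as {Wes, Sam, Ben, Eli, Dee, Ivy, Hal} vs {Mia, Quy, Zed, Ava, Leo}. Each listed edge has one endpoint in each part, so the graph is bipartite.

Yes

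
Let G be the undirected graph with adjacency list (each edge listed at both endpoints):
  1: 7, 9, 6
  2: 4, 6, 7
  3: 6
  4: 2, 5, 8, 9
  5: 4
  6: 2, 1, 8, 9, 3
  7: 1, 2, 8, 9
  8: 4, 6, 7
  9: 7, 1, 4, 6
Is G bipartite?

7-1-9-7 is an odd cycle (length 3), and a bipartite graph can contain only even cycles.

No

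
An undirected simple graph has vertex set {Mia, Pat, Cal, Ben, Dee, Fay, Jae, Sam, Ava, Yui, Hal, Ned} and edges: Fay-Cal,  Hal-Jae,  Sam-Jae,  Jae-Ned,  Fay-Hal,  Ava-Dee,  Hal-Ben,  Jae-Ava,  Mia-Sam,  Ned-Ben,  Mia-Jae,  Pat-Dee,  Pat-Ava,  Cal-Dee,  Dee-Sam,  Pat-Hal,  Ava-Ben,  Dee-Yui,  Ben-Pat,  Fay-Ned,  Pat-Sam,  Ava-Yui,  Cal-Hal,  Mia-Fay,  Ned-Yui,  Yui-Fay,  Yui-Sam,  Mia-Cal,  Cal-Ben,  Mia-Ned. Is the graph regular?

Yes

Degrees: Mia:5, Pat:5, Cal:5, Ben:5, Dee:5, Fay:5, Jae:5, Sam:5, Ava:5, Yui:5, Hal:5, Ned:5
All degrees equal 5; the graph is regular.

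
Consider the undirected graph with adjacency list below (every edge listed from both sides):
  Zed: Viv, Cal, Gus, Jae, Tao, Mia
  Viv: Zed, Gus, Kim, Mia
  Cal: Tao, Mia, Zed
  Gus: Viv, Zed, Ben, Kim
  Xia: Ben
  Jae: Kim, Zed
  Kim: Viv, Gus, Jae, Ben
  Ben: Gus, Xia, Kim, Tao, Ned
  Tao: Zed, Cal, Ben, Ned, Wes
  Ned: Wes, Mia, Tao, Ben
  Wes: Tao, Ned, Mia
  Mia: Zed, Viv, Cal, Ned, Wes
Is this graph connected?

A breadth-first search from Zed visits Zed, Cal, Jae, Gus, Mia, Tao, Viv, Kim, Ben, Wes, Ned, Xia — all 12 vertices — so the graph is connected.

Yes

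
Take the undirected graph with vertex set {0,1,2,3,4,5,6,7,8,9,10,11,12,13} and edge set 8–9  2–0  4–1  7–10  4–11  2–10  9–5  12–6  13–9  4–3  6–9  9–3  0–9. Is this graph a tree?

Yes

The graph has 14 vertices and 13 edges.
Connected and |E| = |V| - 1, which characterizes a tree.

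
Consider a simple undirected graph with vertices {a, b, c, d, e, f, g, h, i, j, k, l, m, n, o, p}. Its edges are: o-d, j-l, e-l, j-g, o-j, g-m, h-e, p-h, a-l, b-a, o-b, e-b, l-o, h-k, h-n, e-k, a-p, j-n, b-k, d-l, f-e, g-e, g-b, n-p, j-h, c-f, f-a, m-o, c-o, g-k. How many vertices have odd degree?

8

Degrees: a:4, b:5, c:2, d:2, e:6, f:3, g:5, h:5, i:0, j:5, k:4, l:5, m:2, n:3, o:6, p:3
Odd-degree vertices: b, f, g, h, j, l, n, p.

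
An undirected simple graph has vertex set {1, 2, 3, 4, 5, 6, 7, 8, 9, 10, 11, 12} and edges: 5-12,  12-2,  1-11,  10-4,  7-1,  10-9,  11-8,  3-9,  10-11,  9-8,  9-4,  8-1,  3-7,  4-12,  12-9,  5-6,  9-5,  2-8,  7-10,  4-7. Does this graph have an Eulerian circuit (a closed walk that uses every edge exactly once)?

No

Degrees: 1:3, 2:2, 3:2, 4:4, 5:3, 6:1, 7:4, 8:4, 9:6, 10:4, 11:3, 12:4
Vertices with odd degree: 1, 5, 6, 11. An Eulerian circuit requires all degrees even.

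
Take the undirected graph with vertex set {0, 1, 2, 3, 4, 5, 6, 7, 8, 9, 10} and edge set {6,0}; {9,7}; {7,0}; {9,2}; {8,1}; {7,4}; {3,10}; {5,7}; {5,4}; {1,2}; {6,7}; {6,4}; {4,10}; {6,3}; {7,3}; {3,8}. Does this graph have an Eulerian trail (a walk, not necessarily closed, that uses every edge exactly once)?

Yes

Degrees: 0:2, 1:2, 2:2, 3:4, 4:4, 5:2, 6:4, 7:6, 8:2, 9:2, 10:2
Odd-degree vertices: none (0 total).
With 0 odd-degree vertices and all edges in one connected piece, an Eulerian trail exists.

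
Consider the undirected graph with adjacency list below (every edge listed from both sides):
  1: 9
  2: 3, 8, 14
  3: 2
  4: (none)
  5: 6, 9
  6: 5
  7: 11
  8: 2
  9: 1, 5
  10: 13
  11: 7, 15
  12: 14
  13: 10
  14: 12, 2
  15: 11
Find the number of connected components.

Component: {4}
Component: {10, 13}
Component: {7, 11, 15}
Component: {1, 5, 6, 9}
Component: {2, 3, 8, 12, 14}

5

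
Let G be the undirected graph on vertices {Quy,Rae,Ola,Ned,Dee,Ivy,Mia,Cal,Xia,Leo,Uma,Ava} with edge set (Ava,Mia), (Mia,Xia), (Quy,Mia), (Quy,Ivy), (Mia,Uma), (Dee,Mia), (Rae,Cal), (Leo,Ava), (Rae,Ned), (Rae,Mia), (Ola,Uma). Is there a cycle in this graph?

No

|V| = 12, |E| = 11, number of components = 1.
Since 11 = 12 - 1, the graph is a forest and contains no cycle.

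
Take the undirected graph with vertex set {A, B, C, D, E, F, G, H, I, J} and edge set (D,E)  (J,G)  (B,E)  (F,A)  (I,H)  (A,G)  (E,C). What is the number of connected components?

3

Component: {H, I}
Component: {A, F, G, J}
Component: {B, C, D, E}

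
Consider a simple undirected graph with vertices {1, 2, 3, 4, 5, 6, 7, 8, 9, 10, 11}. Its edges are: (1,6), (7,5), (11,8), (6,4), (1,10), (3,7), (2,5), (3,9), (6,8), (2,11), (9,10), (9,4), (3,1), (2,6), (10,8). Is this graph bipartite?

No

The cycle 4-9-3-1-6-4 has length 5, which is odd, so the graph is not bipartite.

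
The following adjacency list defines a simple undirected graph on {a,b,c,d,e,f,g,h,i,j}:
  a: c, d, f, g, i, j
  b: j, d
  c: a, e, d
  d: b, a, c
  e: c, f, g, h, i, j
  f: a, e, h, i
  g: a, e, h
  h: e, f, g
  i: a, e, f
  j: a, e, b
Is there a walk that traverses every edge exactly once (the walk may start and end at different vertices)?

Degrees: a:6, b:2, c:3, d:3, e:6, f:4, g:3, h:3, i:3, j:3
Odd-degree vertices: c, d, g, h, i, j (6 total).
An Eulerian trail requires 0 or 2 odd-degree vertices; here there are 6.

No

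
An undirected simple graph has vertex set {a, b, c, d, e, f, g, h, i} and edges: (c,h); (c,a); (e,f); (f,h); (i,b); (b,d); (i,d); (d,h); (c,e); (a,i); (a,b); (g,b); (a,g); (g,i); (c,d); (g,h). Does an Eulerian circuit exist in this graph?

Degrees: a:4, b:4, c:4, d:4, e:2, f:2, g:4, h:4, i:4
Every vertex has even degree and the edges form a single connected piece, so an Eulerian circuit exists.

Yes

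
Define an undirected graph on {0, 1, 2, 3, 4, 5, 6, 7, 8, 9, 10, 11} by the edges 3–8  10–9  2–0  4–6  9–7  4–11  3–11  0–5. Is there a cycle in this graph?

No

|V| = 12, |E| = 8, number of components = 4.
A forest on 12 vertices with 4 components has exactly 8 edges, which matches — so no cycle.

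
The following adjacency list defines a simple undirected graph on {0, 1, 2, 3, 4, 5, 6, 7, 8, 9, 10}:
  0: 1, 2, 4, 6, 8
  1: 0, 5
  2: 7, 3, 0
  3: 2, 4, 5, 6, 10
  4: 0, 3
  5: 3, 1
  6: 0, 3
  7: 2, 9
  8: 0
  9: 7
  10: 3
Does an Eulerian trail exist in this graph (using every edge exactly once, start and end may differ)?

No

Degrees: 0:5, 1:2, 2:3, 3:5, 4:2, 5:2, 6:2, 7:2, 8:1, 9:1, 10:1
Odd-degree vertices: 0, 2, 3, 8, 9, 10 (6 total).
With 6 odd-degree vertices (more than two), no single trail can use every edge.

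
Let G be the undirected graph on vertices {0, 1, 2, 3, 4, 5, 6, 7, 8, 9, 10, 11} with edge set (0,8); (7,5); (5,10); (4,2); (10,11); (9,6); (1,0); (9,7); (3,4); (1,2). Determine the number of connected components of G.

2

Component: {0, 1, 2, 3, 4, 8}
Component: {5, 6, 7, 9, 10, 11}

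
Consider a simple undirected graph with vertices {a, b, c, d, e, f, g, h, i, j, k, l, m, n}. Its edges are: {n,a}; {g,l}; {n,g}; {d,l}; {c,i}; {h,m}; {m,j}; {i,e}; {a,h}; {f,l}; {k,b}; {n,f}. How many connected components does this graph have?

3

Component: {b, k}
Component: {c, e, i}
Component: {a, d, f, g, h, j, l, m, n}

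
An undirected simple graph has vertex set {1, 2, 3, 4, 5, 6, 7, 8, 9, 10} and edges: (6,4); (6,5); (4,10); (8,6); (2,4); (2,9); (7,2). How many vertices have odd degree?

8

Degrees: 1:0, 2:3, 3:0, 4:3, 5:1, 6:3, 7:1, 8:1, 9:1, 10:1
Odd-degree vertices: 2, 4, 5, 6, 7, 8, 9, 10.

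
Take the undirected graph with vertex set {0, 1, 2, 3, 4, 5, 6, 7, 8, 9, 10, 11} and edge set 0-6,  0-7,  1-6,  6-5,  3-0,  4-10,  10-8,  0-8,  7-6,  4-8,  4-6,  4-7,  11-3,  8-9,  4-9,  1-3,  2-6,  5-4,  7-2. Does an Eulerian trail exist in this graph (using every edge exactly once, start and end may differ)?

Degrees: 0:4, 1:2, 2:2, 3:3, 4:6, 5:2, 6:6, 7:4, 8:4, 9:2, 10:2, 11:1
Odd-degree vertices: 3, 11 (2 total).
With 2 odd-degree vertices and all edges in one connected piece, an Eulerian trail exists (from 3 to 11).

Yes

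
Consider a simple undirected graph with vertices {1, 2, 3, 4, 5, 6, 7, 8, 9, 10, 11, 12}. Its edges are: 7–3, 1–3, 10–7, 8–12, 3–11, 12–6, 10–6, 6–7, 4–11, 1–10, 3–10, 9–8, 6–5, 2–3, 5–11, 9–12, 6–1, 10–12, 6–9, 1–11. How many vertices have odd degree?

Degrees: 1:4, 2:1, 3:5, 4:1, 5:2, 6:6, 7:3, 8:2, 9:3, 10:5, 11:4, 12:4
Odd-degree vertices: 2, 3, 4, 7, 9, 10.

6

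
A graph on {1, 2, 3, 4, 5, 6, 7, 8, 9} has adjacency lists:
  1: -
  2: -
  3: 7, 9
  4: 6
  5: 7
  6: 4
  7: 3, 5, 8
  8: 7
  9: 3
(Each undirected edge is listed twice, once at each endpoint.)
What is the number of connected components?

Component: {1}
Component: {2}
Component: {4, 6}
Component: {3, 5, 7, 8, 9}

4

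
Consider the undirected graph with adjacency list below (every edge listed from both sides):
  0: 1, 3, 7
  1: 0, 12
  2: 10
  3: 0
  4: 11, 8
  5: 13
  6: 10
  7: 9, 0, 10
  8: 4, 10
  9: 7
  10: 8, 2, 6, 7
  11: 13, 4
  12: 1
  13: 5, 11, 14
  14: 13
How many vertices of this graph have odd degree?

Degrees: 0:3, 1:2, 2:1, 3:1, 4:2, 5:1, 6:1, 7:3, 8:2, 9:1, 10:4, 11:2, 12:1, 13:3, 14:1
Odd-degree vertices: 0, 2, 3, 5, 6, 7, 9, 12, 13, 14.

10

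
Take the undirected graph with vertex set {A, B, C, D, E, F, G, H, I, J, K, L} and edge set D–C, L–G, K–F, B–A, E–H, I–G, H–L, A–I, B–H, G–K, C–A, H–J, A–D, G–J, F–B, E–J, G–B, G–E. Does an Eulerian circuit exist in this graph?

No

Degrees: A:4, B:4, C:2, D:2, E:3, F:2, G:6, H:4, I:2, J:3, K:2, L:2
Vertices with odd degree: E, J. An Eulerian circuit requires all degrees even.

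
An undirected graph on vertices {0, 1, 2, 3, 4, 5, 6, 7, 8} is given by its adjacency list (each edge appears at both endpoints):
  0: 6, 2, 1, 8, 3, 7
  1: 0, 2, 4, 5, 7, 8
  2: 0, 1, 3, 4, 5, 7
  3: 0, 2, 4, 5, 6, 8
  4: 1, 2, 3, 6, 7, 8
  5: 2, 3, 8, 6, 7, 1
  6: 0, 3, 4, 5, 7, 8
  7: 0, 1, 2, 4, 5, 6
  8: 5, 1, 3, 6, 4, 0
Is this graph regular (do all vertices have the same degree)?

Degrees: 0:6, 1:6, 2:6, 3:6, 4:6, 5:6, 6:6, 7:6, 8:6
All degrees equal 6; the graph is regular.

Yes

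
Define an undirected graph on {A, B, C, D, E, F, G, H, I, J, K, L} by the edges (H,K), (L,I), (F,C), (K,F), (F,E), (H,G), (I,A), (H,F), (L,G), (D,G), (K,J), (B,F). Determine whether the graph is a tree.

The graph has 12 vertices and 12 edges.
Connected but with 12 > 11 edges, so it has a cycle and is not a tree.

No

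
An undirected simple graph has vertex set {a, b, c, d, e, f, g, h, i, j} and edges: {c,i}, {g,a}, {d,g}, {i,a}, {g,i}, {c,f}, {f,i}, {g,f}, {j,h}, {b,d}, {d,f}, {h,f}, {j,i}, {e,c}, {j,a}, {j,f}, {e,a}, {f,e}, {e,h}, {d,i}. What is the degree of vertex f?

Neighbors of f: c, d, e, g, h, i, j.

7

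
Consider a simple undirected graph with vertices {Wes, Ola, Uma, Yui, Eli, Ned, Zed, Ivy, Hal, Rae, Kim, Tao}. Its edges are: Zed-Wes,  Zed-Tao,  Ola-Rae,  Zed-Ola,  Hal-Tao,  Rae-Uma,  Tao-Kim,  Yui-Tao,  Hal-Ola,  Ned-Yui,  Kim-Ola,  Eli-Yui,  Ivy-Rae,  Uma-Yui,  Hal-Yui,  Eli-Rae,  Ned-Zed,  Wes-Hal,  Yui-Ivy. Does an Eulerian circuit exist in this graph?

Degrees: Wes:2, Ola:4, Uma:2, Yui:6, Eli:2, Ned:2, Zed:4, Ivy:2, Hal:4, Rae:4, Kim:2, Tao:4
Every vertex has even degree and the edges form a single connected piece, so an Eulerian circuit exists.

Yes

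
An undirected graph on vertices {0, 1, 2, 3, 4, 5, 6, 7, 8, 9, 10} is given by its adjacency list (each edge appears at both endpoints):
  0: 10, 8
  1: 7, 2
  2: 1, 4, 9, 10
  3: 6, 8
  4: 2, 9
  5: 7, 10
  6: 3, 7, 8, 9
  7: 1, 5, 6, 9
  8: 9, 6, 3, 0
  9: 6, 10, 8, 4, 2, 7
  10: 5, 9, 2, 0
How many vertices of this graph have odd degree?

0

Degrees: 0:2, 1:2, 2:4, 3:2, 4:2, 5:2, 6:4, 7:4, 8:4, 9:6, 10:4
Odd-degree vertices: none.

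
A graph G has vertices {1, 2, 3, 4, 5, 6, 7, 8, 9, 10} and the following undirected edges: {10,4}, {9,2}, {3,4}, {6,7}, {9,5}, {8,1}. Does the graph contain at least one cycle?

No

The graph has 10 vertices, 6 edges, and 4 connected components.
Since 6 = 10 - 4, the graph is a forest and contains no cycle.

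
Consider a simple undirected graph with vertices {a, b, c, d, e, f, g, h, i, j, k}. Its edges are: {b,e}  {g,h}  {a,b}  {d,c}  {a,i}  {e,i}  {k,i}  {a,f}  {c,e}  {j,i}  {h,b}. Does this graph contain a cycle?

Yes

The graph has 11 vertices, 11 edges, and 1 connected component.
One cycle is a-b-e-i-a.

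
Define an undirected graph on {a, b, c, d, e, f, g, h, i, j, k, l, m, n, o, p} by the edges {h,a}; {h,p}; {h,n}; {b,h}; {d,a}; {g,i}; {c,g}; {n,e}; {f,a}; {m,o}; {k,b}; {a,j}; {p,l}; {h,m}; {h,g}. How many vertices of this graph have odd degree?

10

Degrees: a:4, b:2, c:1, d:1, e:1, f:1, g:3, h:6, i:1, j:1, k:1, l:1, m:2, n:2, o:1, p:2
Odd-degree vertices: c, d, e, f, g, i, j, k, l, o.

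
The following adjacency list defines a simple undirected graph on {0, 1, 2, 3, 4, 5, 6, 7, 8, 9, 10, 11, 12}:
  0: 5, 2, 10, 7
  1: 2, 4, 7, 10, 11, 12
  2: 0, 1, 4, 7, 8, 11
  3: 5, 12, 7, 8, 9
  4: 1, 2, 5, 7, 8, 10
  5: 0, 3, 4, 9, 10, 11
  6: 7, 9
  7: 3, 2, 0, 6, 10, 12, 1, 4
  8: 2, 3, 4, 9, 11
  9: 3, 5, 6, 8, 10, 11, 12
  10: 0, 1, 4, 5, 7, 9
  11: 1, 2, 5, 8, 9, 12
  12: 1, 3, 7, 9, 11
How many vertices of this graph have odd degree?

Degrees: 0:4, 1:6, 2:6, 3:5, 4:6, 5:6, 6:2, 7:8, 8:5, 9:7, 10:6, 11:6, 12:5
Odd-degree vertices: 3, 8, 9, 12.

4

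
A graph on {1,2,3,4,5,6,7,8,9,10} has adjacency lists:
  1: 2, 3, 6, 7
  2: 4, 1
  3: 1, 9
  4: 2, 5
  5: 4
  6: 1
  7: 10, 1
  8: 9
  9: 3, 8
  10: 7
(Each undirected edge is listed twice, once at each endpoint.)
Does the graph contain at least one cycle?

|V| = 10, |E| = 9, number of components = 1.
A forest on 10 vertices with 1 component has exactly 9 edges, which matches — so no cycle.

No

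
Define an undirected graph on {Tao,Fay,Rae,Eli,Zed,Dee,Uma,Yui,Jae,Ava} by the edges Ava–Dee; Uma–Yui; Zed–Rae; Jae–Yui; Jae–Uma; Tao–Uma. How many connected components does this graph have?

Component: {Fay}
Component: {Eli}
Component: {Rae, Zed}
Component: {Dee, Ava}
Component: {Tao, Uma, Yui, Jae}

5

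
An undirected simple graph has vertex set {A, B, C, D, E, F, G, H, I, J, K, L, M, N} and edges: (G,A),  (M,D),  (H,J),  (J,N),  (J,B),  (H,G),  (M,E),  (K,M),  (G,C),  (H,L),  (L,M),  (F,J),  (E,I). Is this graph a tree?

Yes

|V| = 14, |E| = 13.
It is connected with exactly 13 edges, hence acyclic — it is a tree.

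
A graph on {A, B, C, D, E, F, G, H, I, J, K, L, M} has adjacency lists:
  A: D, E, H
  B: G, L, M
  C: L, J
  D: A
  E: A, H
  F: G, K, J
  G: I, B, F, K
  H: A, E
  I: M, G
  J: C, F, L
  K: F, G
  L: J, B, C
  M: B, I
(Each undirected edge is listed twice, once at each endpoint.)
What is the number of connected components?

2

Component: {A, D, E, H}
Component: {B, C, F, G, I, J, K, L, M}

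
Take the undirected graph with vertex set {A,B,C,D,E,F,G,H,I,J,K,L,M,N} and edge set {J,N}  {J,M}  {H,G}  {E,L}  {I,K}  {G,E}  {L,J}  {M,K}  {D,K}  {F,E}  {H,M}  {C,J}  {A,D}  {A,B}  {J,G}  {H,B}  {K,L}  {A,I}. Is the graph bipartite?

Yes

Partition the vertices as {B, C, D, F, G, I, L, M, N} vs {A, E, H, J, K}. Each listed edge has one endpoint in each part, so the graph is bipartite.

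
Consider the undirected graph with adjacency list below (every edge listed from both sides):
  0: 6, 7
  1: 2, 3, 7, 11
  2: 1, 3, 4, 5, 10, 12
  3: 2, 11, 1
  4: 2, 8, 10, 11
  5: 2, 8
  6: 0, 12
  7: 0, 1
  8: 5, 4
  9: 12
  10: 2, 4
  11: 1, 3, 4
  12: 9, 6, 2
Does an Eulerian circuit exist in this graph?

Degrees: 0:2, 1:4, 2:6, 3:3, 4:4, 5:2, 6:2, 7:2, 8:2, 9:1, 10:2, 11:3, 12:3
Vertices with odd degree: 3, 9, 11, 12. An Eulerian circuit requires all degrees even.

No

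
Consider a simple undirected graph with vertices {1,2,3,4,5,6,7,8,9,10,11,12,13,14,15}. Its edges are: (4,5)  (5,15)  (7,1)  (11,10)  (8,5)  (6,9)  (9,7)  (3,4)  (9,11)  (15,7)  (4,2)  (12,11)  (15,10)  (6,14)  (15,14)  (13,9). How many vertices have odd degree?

10

Degrees: 1:1, 2:1, 3:1, 4:3, 5:3, 6:2, 7:3, 8:1, 9:4, 10:2, 11:3, 12:1, 13:1, 14:2, 15:4
Odd-degree vertices: 1, 2, 3, 4, 5, 7, 8, 11, 12, 13.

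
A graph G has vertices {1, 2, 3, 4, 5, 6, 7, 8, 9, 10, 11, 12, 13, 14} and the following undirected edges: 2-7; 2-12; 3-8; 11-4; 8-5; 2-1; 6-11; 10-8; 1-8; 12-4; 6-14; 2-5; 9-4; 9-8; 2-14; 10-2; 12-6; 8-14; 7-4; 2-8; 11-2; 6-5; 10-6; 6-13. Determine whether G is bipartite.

2-8-14-2 is an odd cycle (length 3), and a bipartite graph can contain only even cycles.

No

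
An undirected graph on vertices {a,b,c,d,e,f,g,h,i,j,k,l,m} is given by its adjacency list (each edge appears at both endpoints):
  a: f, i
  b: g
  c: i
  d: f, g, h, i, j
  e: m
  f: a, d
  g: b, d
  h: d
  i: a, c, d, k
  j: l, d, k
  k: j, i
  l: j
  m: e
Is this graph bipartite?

A valid 2-coloring puts {f, g, h, i, j, m} on one side and {a, b, c, d, e, k, l} on the other; every edge crosses between the two sides.

Yes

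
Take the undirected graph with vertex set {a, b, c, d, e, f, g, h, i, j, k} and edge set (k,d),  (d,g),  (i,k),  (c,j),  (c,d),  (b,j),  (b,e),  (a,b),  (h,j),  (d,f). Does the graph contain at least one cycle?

|V| = 11, |E| = 10, number of components = 1.
A forest on 11 vertices with 1 component has exactly 10 edges, which matches — so no cycle.

No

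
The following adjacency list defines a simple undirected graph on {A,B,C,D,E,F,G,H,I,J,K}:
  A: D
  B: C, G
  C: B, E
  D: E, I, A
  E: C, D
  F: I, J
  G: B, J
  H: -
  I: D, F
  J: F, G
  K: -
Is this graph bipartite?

Yes

A valid 2-coloring puts {C, D, F, G, H, K} on one side and {A, B, E, I, J} on the other; every edge crosses between the two sides.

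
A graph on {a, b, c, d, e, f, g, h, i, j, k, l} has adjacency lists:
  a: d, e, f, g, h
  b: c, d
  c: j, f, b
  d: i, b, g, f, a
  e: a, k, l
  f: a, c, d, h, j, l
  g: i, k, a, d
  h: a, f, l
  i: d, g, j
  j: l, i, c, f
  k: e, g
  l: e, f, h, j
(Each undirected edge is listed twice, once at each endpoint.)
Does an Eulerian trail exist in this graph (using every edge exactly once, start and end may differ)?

No

Degrees: a:5, b:2, c:3, d:5, e:3, f:6, g:4, h:3, i:3, j:4, k:2, l:4
Odd-degree vertices: a, c, d, e, h, i (6 total).
An Eulerian trail requires 0 or 2 odd-degree vertices; here there are 6.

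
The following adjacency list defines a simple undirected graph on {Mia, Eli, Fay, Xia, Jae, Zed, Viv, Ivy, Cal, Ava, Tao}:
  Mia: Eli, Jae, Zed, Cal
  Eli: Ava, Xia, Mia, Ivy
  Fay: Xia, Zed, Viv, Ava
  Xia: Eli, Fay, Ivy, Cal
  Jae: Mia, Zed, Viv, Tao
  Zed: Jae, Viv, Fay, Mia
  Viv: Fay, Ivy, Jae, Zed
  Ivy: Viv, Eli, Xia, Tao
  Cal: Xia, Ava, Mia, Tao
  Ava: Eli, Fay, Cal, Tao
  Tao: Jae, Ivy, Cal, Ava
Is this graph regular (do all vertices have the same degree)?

Yes

Degrees: Mia:4, Eli:4, Fay:4, Xia:4, Jae:4, Zed:4, Viv:4, Ivy:4, Cal:4, Ava:4, Tao:4
Every vertex has degree 4, so the graph is 4-regular.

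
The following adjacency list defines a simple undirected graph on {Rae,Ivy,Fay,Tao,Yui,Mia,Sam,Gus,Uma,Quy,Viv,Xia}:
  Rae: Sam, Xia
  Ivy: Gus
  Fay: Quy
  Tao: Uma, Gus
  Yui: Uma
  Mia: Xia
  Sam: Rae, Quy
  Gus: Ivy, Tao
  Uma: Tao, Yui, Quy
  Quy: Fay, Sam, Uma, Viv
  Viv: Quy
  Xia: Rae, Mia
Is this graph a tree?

Yes

The graph has 12 vertices and 11 edges.
Connected and |E| = |V| - 1, which characterizes a tree.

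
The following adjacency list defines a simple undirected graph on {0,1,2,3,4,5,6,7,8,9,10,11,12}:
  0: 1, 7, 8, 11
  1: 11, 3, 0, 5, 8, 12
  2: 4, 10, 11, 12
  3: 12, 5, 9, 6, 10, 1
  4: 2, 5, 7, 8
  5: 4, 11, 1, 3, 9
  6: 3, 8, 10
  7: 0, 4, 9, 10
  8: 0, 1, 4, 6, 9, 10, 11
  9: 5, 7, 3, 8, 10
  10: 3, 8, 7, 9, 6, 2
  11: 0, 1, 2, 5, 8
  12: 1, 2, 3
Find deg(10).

6

Neighbors of 10: 2, 3, 6, 7, 8, 9.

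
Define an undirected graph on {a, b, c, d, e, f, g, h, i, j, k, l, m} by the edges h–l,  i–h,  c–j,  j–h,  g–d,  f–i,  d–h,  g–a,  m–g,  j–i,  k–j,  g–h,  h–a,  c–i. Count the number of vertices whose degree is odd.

4

Degrees: a:2, b:0, c:2, d:2, e:0, f:1, g:4, h:6, i:4, j:4, k:1, l:1, m:1
Odd-degree vertices: f, k, l, m.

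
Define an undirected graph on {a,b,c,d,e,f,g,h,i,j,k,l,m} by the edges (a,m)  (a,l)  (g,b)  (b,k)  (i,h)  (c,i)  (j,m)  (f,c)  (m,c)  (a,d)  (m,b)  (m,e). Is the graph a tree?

Yes

|V| = 13, |E| = 12.
Connected and |E| = |V| - 1, which characterizes a tree.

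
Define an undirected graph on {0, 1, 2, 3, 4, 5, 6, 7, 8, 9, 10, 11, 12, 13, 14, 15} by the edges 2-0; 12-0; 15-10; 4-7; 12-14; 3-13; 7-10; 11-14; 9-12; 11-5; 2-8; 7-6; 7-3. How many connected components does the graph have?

3

Component: {1}
Component: {3, 4, 6, 7, 10, 13, 15}
Component: {0, 2, 5, 8, 9, 11, 12, 14}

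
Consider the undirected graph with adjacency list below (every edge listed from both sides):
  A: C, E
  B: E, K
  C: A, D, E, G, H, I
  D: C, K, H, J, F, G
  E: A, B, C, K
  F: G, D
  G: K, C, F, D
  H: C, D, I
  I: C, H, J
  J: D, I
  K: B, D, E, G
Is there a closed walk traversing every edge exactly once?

Degrees: A:2, B:2, C:6, D:6, E:4, F:2, G:4, H:3, I:3, J:2, K:4
Vertices with odd degree: H, I. An Eulerian circuit requires all degrees even.

No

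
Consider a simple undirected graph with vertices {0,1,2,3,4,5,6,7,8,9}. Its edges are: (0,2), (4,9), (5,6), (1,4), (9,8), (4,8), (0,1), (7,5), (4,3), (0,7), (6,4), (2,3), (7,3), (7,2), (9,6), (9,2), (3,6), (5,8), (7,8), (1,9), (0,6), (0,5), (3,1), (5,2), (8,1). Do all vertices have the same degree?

Yes

Degrees: 0:5, 1:5, 2:5, 3:5, 4:5, 5:5, 6:5, 7:5, 8:5, 9:5
All degrees equal 5; the graph is regular.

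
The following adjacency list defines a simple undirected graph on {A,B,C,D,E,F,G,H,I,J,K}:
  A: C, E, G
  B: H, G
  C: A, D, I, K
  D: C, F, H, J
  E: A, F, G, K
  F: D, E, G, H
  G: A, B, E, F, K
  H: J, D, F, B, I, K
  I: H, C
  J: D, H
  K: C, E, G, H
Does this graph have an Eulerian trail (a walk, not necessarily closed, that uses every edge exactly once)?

Yes

Degrees: A:3, B:2, C:4, D:4, E:4, F:4, G:5, H:6, I:2, J:2, K:4
Odd-degree vertices: A, G (2 total).
The non-isolated vertices are connected and exactly 2 have odd degree, so an Eulerian trail exists (from A to G).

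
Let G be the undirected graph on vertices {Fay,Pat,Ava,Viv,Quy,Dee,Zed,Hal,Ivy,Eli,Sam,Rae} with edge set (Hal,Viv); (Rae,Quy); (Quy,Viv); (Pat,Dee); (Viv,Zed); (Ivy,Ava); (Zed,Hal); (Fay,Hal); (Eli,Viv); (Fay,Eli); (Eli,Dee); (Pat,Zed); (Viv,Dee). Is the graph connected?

No

Component: {Sam}
Component: {Ava, Ivy}
Component: {Fay, Pat, Viv, Quy, Dee, Zed, Hal, Eli, Rae}
No edge joins these 3 groups, so the graph is disconnected.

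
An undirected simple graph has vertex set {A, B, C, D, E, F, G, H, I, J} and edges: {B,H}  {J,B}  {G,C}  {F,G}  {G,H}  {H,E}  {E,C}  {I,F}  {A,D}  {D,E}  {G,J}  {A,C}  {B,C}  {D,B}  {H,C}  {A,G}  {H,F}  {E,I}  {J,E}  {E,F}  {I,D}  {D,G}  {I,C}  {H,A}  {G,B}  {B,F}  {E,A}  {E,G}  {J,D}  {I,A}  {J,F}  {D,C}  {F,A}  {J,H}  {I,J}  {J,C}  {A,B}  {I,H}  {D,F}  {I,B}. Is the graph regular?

Degrees: A:8, B:8, C:8, D:8, E:8, F:8, G:8, H:8, I:8, J:8
Every vertex has degree 8, so the graph is 8-regular.

Yes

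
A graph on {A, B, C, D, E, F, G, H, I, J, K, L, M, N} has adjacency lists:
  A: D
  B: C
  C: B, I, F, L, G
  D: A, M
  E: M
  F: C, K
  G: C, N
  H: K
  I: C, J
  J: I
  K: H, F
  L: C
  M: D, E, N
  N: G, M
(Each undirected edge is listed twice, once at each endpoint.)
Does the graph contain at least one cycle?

|V| = 14, |E| = 13, number of components = 1.
A forest on 14 vertices with 1 component has exactly 13 edges, which matches — so no cycle.

No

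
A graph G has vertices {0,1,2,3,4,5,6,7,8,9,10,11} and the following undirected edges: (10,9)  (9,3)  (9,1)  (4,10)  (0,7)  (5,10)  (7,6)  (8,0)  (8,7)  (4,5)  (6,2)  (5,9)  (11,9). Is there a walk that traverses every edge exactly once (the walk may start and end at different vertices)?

No

Degrees: 0:2, 1:1, 2:1, 3:1, 4:2, 5:3, 6:2, 7:3, 8:2, 9:5, 10:3, 11:1
Odd-degree vertices: 1, 2, 3, 5, 7, 9, 10, 11 (8 total).
An Eulerian trail requires 0 or 2 odd-degree vertices; here there are 8.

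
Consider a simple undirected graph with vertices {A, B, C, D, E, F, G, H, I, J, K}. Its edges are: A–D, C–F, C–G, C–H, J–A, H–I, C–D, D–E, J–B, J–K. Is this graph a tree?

Yes

|V| = 11, |E| = 10.
It is connected with exactly 10 edges, hence acyclic — it is a tree.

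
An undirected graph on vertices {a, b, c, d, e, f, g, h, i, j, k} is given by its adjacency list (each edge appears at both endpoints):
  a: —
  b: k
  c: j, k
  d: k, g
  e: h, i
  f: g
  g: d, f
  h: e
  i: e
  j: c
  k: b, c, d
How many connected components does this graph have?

3

Component: {a}
Component: {e, h, i}
Component: {b, c, d, f, g, j, k}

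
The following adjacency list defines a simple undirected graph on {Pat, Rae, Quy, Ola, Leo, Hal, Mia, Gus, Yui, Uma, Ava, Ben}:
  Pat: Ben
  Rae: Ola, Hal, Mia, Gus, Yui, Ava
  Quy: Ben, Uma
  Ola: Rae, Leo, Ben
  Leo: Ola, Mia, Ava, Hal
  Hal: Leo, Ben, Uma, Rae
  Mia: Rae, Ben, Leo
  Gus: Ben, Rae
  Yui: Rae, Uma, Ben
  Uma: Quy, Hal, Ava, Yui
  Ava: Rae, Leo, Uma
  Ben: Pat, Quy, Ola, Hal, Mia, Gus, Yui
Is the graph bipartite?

Partition the vertices as {Rae, Leo, Uma, Ben} vs {Pat, Quy, Ola, Hal, Mia, Gus, Yui, Ava}. Each listed edge has one endpoint in each part, so the graph is bipartite.

Yes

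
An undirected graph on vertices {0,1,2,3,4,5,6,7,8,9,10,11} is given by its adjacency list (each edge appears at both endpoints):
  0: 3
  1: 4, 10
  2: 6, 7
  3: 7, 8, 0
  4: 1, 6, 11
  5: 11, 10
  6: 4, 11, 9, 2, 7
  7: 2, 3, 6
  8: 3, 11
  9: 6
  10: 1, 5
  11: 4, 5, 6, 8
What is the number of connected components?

Component: {0, 1, 2, 3, 4, 5, 6, 7, 8, 9, 10, 11}

1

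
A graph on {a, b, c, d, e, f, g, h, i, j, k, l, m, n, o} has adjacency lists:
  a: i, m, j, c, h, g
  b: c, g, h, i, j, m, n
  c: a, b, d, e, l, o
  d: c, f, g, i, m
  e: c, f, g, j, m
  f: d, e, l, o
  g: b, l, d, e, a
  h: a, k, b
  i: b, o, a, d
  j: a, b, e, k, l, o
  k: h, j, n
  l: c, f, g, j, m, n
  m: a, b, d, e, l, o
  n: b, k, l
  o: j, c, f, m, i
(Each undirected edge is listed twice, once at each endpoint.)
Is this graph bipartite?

Yes

Partition the vertices as {c, f, g, h, i, j, m, n} vs {a, b, d, e, k, l, o}. Each listed edge has one endpoint in each part, so the graph is bipartite.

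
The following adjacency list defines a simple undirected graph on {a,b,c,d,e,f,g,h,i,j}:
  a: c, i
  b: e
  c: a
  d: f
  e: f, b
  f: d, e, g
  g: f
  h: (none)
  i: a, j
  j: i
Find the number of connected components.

3

Component: {h}
Component: {a, c, i, j}
Component: {b, d, e, f, g}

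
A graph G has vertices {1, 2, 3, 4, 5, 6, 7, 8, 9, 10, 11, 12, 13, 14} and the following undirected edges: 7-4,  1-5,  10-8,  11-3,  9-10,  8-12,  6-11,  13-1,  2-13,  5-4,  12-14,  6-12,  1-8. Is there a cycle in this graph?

No

|V| = 14, |E| = 13, number of components = 1.
Since 13 = 14 - 1, the graph is a forest and contains no cycle.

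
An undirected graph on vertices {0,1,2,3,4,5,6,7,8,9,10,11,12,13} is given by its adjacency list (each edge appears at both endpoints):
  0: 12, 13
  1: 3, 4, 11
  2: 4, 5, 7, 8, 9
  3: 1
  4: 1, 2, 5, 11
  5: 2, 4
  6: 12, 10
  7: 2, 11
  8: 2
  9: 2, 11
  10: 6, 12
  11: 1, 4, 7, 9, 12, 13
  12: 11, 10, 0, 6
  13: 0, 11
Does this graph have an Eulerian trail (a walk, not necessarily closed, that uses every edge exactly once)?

Degrees: 0:2, 1:3, 2:5, 3:1, 4:4, 5:2, 6:2, 7:2, 8:1, 9:2, 10:2, 11:6, 12:4, 13:2
Odd-degree vertices: 1, 2, 3, 8 (4 total).
With 4 odd-degree vertices (more than two), no single trail can use every edge.

No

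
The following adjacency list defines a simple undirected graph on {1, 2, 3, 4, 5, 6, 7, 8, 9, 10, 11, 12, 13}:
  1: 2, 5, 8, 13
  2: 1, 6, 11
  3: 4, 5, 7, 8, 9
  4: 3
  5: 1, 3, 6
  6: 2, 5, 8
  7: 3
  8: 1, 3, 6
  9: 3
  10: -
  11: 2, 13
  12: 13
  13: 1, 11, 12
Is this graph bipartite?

Yes

A valid 2-coloring puts {2, 4, 5, 7, 8, 9, 10, 13} on one side and {1, 3, 6, 11, 12} on the other; every edge crosses between the two sides.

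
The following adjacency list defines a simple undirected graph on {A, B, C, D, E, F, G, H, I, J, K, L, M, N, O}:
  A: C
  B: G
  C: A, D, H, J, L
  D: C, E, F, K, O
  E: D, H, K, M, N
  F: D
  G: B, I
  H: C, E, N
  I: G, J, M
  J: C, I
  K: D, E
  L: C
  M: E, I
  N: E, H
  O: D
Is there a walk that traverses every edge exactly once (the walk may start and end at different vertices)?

Degrees: A:1, B:1, C:5, D:5, E:5, F:1, G:2, H:3, I:3, J:2, K:2, L:1, M:2, N:2, O:1
Odd-degree vertices: A, B, C, D, E, F, H, I, L, O (10 total).
An Eulerian trail requires 0 or 2 odd-degree vertices; here there are 10.

No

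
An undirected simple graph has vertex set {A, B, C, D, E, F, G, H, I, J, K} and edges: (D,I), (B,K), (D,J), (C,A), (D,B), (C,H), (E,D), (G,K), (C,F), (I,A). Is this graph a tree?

Yes

|V| = 11, |E| = 10.
It is connected with exactly 10 edges, hence acyclic — it is a tree.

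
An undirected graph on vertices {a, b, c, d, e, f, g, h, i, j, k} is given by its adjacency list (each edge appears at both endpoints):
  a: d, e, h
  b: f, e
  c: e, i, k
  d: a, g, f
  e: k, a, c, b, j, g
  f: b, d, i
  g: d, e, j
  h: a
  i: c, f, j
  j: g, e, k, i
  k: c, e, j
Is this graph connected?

Yes

Starting from a and exploring outward reaches every vertex (a, e, d, h, k, j, b, g, c, f, i); the graph is connected.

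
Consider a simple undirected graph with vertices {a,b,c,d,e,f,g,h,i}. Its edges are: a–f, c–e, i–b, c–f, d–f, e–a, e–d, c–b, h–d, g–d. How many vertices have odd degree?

Degrees: a:2, b:2, c:3, d:4, e:3, f:3, g:1, h:1, i:1
Odd-degree vertices: c, e, f, g, h, i.

6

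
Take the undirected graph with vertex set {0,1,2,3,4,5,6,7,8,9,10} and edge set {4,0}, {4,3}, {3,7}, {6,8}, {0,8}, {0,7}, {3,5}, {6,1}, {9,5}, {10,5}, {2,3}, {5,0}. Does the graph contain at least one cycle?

The graph has 11 vertices, 12 edges, and 1 connected component.
One cycle is 0-7-3-4-0.

Yes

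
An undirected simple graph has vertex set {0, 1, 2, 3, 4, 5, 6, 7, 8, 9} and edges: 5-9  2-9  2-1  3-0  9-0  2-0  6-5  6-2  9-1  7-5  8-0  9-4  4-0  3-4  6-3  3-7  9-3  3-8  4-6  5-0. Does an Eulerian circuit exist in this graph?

Degrees: 0:6, 1:2, 2:4, 3:6, 4:4, 5:4, 6:4, 7:2, 8:2, 9:6
Every vertex has even degree and the edges form a single connected piece, so an Eulerian circuit exists.

Yes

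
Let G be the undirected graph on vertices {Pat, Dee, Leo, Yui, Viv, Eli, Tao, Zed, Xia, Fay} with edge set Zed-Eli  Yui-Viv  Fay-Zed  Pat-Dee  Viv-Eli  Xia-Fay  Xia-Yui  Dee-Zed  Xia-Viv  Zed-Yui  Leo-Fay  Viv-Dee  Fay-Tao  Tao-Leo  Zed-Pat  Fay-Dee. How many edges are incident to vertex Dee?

Neighbors of Dee: Pat, Viv, Zed, Fay.

4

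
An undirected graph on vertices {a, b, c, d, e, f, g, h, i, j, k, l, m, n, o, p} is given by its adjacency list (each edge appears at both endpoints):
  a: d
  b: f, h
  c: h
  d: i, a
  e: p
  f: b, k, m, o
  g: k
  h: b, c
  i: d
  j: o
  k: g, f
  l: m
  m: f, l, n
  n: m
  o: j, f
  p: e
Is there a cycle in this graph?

No

|V| = 16, |E| = 13, number of components = 3.
Since 13 = 16 - 3, the graph is a forest and contains no cycle.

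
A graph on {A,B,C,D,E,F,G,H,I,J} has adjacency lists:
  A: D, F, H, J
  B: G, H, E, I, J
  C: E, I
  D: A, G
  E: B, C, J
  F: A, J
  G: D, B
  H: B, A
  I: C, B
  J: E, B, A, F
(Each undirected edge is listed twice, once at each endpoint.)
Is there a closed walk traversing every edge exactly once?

Degrees: A:4, B:5, C:2, D:2, E:3, F:2, G:2, H:2, I:2, J:4
B, E have odd degree; an Eulerian circuit needs every degree to be even, so none exists.

No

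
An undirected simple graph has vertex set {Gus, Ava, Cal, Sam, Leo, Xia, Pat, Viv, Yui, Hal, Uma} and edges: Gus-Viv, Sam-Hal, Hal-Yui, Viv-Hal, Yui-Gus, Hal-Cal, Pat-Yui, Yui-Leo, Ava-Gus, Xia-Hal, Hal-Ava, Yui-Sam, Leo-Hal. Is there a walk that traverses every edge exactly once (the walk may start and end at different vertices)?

Degrees: Gus:3, Ava:2, Cal:1, Sam:2, Leo:2, Xia:1, Pat:1, Viv:2, Yui:5, Hal:7, Uma:0
Odd-degree vertices: Gus, Cal, Xia, Pat, Yui, Hal (6 total).
With 6 odd-degree vertices (more than two), no single trail can use every edge.

No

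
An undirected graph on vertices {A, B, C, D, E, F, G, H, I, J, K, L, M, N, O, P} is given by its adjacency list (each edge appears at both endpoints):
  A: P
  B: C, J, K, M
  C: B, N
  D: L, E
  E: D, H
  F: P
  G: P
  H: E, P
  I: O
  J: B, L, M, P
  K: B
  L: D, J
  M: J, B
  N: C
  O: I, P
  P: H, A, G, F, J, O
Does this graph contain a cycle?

|V| = 16, |E| = 17, number of components = 1.
One cycle is J-B-M-J.

Yes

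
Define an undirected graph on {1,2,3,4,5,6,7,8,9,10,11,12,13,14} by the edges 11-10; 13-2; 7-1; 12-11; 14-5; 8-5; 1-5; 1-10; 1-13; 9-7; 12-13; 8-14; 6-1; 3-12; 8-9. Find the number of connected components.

Component: {4}
Component: {1, 2, 3, 5, 6, 7, 8, 9, 10, 11, 12, 13, 14}

2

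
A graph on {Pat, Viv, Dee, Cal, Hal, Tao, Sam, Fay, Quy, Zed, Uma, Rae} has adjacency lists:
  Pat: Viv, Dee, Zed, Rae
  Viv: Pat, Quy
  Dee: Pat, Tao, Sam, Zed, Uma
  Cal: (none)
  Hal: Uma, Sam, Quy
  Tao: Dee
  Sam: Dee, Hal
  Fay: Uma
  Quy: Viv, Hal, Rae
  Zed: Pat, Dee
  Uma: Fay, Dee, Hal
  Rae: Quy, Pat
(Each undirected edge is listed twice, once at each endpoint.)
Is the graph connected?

No

Component: {Cal}
Component: {Pat, Viv, Dee, Hal, Tao, Sam, Fay, Quy, Zed, Uma, Rae}
No edge joins these 2 groups, so the graph is disconnected.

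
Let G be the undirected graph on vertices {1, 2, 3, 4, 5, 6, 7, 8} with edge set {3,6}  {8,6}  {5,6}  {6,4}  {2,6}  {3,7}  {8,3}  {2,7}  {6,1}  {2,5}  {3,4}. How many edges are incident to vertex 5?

Neighbors of 5: 2, 6.

2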